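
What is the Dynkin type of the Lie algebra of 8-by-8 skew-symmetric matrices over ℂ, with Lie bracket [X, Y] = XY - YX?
D4

This is so(8) with 8 even, which has dimension 8(8-1)/2 = 28 and rank 8/2 = 4. In the classification of classical Lie algebras, the orthogonal algebra so(2n) in an even number of variables has type D_n; here n = 4, so the Dynkin diagram is a chain of 2 nodes with a fork of two nodes at one end (D_4). Hence the type is D_4.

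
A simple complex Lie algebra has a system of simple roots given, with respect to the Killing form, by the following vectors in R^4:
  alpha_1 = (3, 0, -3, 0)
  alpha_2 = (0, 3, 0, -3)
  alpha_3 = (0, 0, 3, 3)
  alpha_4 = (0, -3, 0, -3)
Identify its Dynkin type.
type D_4

Compute the Cartan integers a_ij = 2(alpha_i, alpha_j)/(alpha_j, alpha_j); the resulting 4x4 Cartan matrix is
[[2, 0, -1, 0], [0, 2, -1, 0], [-1, -1, 2, -1], [0, 0, -1, 2]].
All simple roots have the same length, so the diagram is simply laced. The associated Dynkin diagram is a chain of 2 nodes with a fork of two nodes at one end (D_4), so the type is D_4 (the algebra so(8)).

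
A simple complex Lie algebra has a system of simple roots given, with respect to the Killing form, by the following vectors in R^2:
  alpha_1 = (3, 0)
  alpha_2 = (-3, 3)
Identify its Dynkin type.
Compute the Cartan integers a_ij = 2(alpha_i, alpha_j)/(alpha_j, alpha_j); the resulting 2x2 Cartan matrix is
[[2, -1], [-2, 2]].
The roots have two lengths (squared-length ratio 2:1); the short ones are alpha_{1}. The associated Dynkin diagram is a chain of 2 nodes with a double edge at one end; the terminal node there is the unique short simple root (B_2), so the type is B_2 (the algebra so(5)).

B_2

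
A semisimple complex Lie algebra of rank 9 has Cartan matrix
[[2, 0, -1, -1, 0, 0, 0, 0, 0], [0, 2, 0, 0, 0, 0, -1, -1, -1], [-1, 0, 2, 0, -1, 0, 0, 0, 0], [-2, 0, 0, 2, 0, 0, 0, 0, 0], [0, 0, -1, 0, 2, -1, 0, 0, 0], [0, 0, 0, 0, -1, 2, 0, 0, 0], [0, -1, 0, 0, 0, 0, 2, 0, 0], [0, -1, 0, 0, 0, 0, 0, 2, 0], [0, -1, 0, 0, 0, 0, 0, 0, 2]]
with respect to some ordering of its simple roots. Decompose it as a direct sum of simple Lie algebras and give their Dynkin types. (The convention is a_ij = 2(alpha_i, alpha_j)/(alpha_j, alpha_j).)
The diagram associated to this matrix has two connected components: the simple roots {alpha_1, alpha_3, alpha_4, alpha_5, alpha_6} form a chain of 5 nodes with a double edge at one end; the terminal node there is the unique long simple root (C_5), and {alpha_2, alpha_7, alpha_8, alpha_9} form a chain of 2 nodes with a fork of two nodes at one end (D_4). A semisimple Lie algebra decomposes uniquely as the direct sum of simple ideals, one per connected component of its Dynkin diagram, so g ≅ C_5 ⊕ D_4 (dimension 55 + 28 = 83).

C_5 ⊕ D_4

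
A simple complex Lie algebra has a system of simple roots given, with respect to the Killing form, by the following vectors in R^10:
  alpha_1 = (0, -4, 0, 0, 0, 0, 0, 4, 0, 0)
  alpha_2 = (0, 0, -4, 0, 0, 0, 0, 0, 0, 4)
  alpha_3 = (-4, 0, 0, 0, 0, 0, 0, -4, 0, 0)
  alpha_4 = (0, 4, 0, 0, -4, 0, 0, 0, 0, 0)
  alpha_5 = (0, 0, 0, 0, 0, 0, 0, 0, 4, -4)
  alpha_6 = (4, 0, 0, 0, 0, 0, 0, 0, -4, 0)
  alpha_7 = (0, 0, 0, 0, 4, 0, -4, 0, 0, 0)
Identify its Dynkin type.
Compute the Cartan integers a_ij = 2(alpha_i, alpha_j)/(alpha_j, alpha_j); the resulting 7x7 Cartan matrix is
[[2, 0, -1, -1, 0, 0, 0], [0, 2, 0, 0, -1, 0, 0], [-1, 0, 2, 0, 0, -1, 0], [-1, 0, 0, 2, 0, 0, -1], [0, -1, 0, 0, 2, -1, 0], [0, 0, -1, 0, -1, 2, 0], [0, 0, 0, -1, 0, 0, 2]].
All simple roots have the same length, so the diagram is simply laced. The associated Dynkin diagram is a chain of 7 nodes with single edges (A_7), so the type is A_7 (the algebra sl(8)).

A7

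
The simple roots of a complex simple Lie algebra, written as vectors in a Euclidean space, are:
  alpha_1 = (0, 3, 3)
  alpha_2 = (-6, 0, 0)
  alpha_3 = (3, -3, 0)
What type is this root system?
Compute the Cartan integers a_ij = 2(alpha_i, alpha_j)/(alpha_j, alpha_j); the resulting 3x3 Cartan matrix is
[[2, 0, -1], [0, 2, -2], [-1, -1, 2]].
The roots have two lengths (squared-length ratio 2:1); the short ones are alpha_{1,3}. The associated Dynkin diagram is a chain of 3 nodes with a double edge at one end; the terminal node there is the unique long simple root (C_3), so the type is C_3 (the algebra sp(6)).

C3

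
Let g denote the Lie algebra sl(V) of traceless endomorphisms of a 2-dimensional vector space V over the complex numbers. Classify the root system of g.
A_1

This is sl(2), which has dimension 2^2 - 1 = 3 and rank 2 - 1 = 1 (a Cartan subalgebra is the diagonal traceless matrices). In the classification of classical Lie algebras, the special linear algebra sl(n+1) has type A_n; here n = 1, so the Dynkin diagram is a chain of 1 nodes with single edges (A_1). Hence the type is A_1.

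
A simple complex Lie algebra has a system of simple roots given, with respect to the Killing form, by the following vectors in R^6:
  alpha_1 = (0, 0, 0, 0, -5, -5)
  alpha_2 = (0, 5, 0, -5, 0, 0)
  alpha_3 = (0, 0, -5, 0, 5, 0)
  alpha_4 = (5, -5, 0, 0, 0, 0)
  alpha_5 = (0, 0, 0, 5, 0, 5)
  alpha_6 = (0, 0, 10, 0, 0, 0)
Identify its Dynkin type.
C_6 (sp(12))

Compute the Cartan integers a_ij = 2(alpha_i, alpha_j)/(alpha_j, alpha_j); the resulting 6x6 Cartan matrix is
[[2, 0, -1, 0, -1, 0], [0, 2, 0, -1, -1, 0], [-1, 0, 2, 0, 0, -1], [0, -1, 0, 2, 0, 0], [-1, -1, 0, 0, 2, 0], [0, 0, -2, 0, 0, 2]].
The roots have two lengths (squared-length ratio 2:1); the short ones are alpha_{1,2,3,4,5}. The associated Dynkin diagram is a chain of 6 nodes with a double edge at one end; the terminal node there is the unique long simple root (C_6), so the type is C_6 (the algebra sp(12)).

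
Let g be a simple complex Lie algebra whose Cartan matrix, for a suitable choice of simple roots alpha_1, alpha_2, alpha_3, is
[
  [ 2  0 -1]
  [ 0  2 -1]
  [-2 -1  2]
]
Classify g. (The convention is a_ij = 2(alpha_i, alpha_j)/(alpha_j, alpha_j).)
The matrix has rank 3 with 2's on the diagonal. Reading the off-diagonal entries as Dynkin edges (a single edge where a_ij = a_ji = -1; a double or triple edge where a_ij * a_ji = 2 or 3), the diagram is a chain of 3 nodes with a double edge at one end; the terminal node there is the unique short simple root (B_3). One simple-root ordering that puts it in standard form is (alpha_2, alpha_3, alpha_1). So the algebra is type B_3, i.e. so(7).

type B_3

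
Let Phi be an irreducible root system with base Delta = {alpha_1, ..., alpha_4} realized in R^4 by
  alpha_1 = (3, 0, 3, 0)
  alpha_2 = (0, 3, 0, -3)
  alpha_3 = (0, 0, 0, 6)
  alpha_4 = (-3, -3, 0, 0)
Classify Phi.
C_4 (sp(8))

Compute the Cartan integers a_ij = 2(alpha_i, alpha_j)/(alpha_j, alpha_j); the resulting 4x4 Cartan matrix is
[[2, 0, 0, -1], [0, 2, -1, -1], [0, -2, 2, 0], [-1, -1, 0, 2]].
The roots have two lengths (squared-length ratio 2:1); the short ones are alpha_{1,2,4}. The associated Dynkin diagram is a chain of 4 nodes with a double edge at one end; the terminal node there is the unique long simple root (C_4), so the type is C_4 (the algebra sp(8)).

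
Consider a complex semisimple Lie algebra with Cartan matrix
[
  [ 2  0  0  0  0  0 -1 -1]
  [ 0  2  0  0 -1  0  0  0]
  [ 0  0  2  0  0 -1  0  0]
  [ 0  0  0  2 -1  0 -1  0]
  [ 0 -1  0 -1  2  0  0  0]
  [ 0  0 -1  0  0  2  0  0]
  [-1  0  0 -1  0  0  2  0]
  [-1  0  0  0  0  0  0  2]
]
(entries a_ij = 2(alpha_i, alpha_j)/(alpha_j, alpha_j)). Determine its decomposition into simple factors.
The diagram associated to this matrix has two connected components: the simple roots {alpha_3, alpha_6} form a chain of 2 nodes with single edges (A_2), and {alpha_1, alpha_2, alpha_4, alpha_5, alpha_7, alpha_8} form a chain of 6 nodes with single edges (A_6). A semisimple Lie algebra decomposes uniquely as the direct sum of simple ideals, one per connected component of its Dynkin diagram, so g ≅ A_2 ⊕ A_6 (dimension 8 + 48 = 56).

type A_2 ⊕ type A_6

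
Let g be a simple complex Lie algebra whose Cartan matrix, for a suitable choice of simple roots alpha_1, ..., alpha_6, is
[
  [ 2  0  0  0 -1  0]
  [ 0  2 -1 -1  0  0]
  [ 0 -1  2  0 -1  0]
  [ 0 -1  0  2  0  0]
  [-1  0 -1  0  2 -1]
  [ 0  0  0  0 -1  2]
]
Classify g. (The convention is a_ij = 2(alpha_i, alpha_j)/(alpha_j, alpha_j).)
The matrix has rank 6 with 2's on the diagonal. Reading the off-diagonal entries as Dynkin edges (a single edge where a_ij = a_ji = -1; a double or triple edge where a_ij * a_ji = 2 or 3), the diagram is a chain of 4 nodes with a fork of two nodes at one end (D_6). One simple-root ordering that puts it in standard form is (alpha_4, alpha_2, alpha_3, alpha_5, alpha_1, alpha_6). So the algebra is type D_6, i.e. so(12).

D_6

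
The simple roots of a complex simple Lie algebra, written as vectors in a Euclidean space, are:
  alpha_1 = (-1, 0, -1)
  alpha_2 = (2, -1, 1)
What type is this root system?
Compute the Cartan integers a_ij = 2(alpha_i, alpha_j)/(alpha_j, alpha_j); the resulting 2x2 Cartan matrix is
[[2, -1], [-3, 2]].
The roots have two lengths (squared-length ratio 3:1); the short ones are alpha_{1}. The associated Dynkin diagram is two nodes joined by a triple edge (G_2), so the type is G_2.

type G_2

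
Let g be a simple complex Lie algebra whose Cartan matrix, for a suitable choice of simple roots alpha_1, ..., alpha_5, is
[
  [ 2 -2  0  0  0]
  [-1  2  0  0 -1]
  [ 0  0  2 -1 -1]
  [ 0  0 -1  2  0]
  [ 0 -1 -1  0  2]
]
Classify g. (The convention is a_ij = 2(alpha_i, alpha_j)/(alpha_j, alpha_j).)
The matrix has rank 5 with 2's on the diagonal. Reading the off-diagonal entries as Dynkin edges (a single edge where a_ij = a_ji = -1; a double or triple edge where a_ij * a_ji = 2 or 3), the diagram is a chain of 5 nodes with a double edge at one end; the terminal node there is the unique long simple root (C_5). One simple-root ordering that puts it in standard form is (alpha_4, alpha_3, alpha_5, alpha_2, alpha_1). So the algebra is type C_5, i.e. sp(10).

C_5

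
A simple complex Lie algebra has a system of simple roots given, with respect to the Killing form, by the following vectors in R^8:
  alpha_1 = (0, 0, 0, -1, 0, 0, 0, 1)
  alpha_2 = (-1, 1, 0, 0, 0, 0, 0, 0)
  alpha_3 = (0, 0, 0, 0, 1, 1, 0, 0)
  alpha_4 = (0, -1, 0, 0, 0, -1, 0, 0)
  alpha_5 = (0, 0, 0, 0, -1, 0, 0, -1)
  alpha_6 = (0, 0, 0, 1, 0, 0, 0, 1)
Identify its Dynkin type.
Compute the Cartan integers a_ij = 2(alpha_i, alpha_j)/(alpha_j, alpha_j); the resulting 6x6 Cartan matrix is
[[2, 0, 0, 0, -1, 0], [0, 2, 0, -1, 0, 0], [0, 0, 2, -1, -1, 0], [0, -1, -1, 2, 0, 0], [-1, 0, -1, 0, 2, -1], [0, 0, 0, 0, -1, 2]].
All simple roots have the same length, so the diagram is simply laced. The associated Dynkin diagram is a chain of 4 nodes with a fork of two nodes at one end (D_6), so the type is D_6 (the algebra so(12)).

D_6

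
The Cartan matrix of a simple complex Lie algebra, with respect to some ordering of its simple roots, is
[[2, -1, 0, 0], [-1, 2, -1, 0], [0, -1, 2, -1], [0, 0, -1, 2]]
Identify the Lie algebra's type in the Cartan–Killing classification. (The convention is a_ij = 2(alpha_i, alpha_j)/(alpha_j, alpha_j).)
The matrix has rank 4 with 2's on the diagonal. Reading the off-diagonal entries as Dynkin edges (a single edge where a_ij = a_ji = -1; a double or triple edge where a_ij * a_ji = 2 or 3), the diagram is a chain of 4 nodes with single edges (A_4). One simple-root ordering that puts it in standard form is (alpha_4, alpha_3, alpha_2, alpha_1). So the algebra is type A_4, i.e. sl(5).

A_4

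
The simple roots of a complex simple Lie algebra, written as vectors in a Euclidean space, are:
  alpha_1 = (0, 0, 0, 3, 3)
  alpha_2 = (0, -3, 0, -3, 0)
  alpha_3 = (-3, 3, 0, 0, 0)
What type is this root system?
Compute the Cartan integers a_ij = 2(alpha_i, alpha_j)/(alpha_j, alpha_j); the resulting 3x3 Cartan matrix is
[[2, -1, 0], [-1, 2, -1], [0, -1, 2]].
All simple roots have the same length, so the diagram is simply laced. The associated Dynkin diagram is a chain of 3 nodes with single edges (A_3), so the type is A_3 (the algebra sl(4)).

A3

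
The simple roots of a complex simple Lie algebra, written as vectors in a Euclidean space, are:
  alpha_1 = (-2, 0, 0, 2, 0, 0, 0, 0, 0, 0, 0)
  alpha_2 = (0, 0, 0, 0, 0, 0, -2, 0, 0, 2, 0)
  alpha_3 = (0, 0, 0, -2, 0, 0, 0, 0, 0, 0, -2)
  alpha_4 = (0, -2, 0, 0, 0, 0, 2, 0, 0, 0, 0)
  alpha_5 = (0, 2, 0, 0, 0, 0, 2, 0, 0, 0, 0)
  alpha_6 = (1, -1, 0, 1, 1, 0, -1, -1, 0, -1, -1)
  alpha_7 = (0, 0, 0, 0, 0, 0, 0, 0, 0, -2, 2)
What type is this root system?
Compute the Cartan integers a_ij = 2(alpha_i, alpha_j)/(alpha_j, alpha_j); the resulting 7x7 Cartan matrix is
[[2, 0, -1, 0, 0, 0, 0], [0, 2, 0, -1, -1, 0, -1], [-1, 0, 2, 0, 0, 0, -1], [0, -1, 0, 2, 0, 0, 0], [0, -1, 0, 0, 2, -1, 0], [0, 0, 0, 0, -1, 2, 0], [0, -1, -1, 0, 0, 0, 2]].
All simple roots have the same length, so the diagram is simply laced. The associated Dynkin diagram is a chain of 6 nodes with one extra node attached to the third node from one end (E_7), so the type is E_7.

E_7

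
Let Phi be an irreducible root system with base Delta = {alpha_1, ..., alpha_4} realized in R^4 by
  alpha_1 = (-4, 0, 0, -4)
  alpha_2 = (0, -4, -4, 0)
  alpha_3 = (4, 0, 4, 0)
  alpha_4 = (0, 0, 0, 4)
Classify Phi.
B4

Compute the Cartan integers a_ij = 2(alpha_i, alpha_j)/(alpha_j, alpha_j); the resulting 4x4 Cartan matrix is
[[2, 0, -1, -2], [0, 2, -1, 0], [-1, -1, 2, 0], [-1, 0, 0, 2]].
The roots have two lengths (squared-length ratio 2:1); the short ones are alpha_{4}. The associated Dynkin diagram is a chain of 4 nodes with a double edge at one end; the terminal node there is the unique short simple root (B_4), so the type is B_4 (the algebra so(9)).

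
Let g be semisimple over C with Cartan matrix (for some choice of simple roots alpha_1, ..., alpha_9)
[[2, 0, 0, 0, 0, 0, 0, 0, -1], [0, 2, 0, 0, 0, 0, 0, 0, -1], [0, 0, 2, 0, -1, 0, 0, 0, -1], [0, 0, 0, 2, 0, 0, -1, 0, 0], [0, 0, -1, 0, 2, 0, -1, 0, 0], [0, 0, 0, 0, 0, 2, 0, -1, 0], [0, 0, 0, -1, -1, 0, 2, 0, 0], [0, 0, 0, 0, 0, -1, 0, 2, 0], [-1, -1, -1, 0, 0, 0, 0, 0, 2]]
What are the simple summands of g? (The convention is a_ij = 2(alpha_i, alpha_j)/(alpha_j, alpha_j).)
A_2 (sl(3)) + D_7 (so(14))

The diagram associated to this matrix has two connected components: the simple roots {alpha_6, alpha_8} form a chain of 2 nodes with single edges (A_2), and {alpha_1, alpha_2, alpha_3, alpha_4, alpha_5, alpha_7, alpha_9} form a chain of 5 nodes with a fork of two nodes at one end (D_7). A semisimple Lie algebra decomposes uniquely as the direct sum of simple ideals, one per connected component of its Dynkin diagram, so g ≅ A_2 ⊕ D_7 (dimension 8 + 91 = 99).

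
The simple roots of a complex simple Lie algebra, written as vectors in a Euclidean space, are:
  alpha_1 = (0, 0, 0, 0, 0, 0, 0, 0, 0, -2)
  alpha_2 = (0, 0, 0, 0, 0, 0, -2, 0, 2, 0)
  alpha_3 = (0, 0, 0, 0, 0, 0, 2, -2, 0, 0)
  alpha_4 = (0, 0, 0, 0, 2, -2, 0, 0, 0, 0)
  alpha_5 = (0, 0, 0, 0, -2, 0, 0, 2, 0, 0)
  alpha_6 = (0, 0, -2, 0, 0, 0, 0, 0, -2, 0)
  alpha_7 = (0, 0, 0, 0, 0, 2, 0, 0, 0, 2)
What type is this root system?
type B_7

Compute the Cartan integers a_ij = 2(alpha_i, alpha_j)/(alpha_j, alpha_j); the resulting 7x7 Cartan matrix is
[[2, 0, 0, 0, 0, 0, -1], [0, 2, -1, 0, 0, -1, 0], [0, -1, 2, 0, -1, 0, 0], [0, 0, 0, 2, -1, 0, -1], [0, 0, -1, -1, 2, 0, 0], [0, -1, 0, 0, 0, 2, 0], [-2, 0, 0, -1, 0, 0, 2]].
The roots have two lengths (squared-length ratio 2:1); the short ones are alpha_{1}. The associated Dynkin diagram is a chain of 7 nodes with a double edge at one end; the terminal node there is the unique short simple root (B_7), so the type is B_7 (the algebra so(15)).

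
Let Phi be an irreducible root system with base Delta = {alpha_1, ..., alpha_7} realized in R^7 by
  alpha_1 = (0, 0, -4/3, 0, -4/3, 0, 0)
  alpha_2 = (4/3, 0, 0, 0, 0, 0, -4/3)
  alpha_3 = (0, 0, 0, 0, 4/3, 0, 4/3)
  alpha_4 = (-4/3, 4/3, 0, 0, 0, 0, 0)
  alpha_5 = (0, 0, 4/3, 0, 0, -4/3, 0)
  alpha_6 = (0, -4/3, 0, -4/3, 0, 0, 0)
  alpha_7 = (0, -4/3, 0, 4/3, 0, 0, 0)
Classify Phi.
type D_7

Compute the Cartan integers a_ij = 2(alpha_i, alpha_j)/(alpha_j, alpha_j); the resulting 7x7 Cartan matrix is
[[2, 0, -1, 0, -1, 0, 0], [0, 2, -1, -1, 0, 0, 0], [-1, -1, 2, 0, 0, 0, 0], [0, -1, 0, 2, 0, -1, -1], [-1, 0, 0, 0, 2, 0, 0], [0, 0, 0, -1, 0, 2, 0], [0, 0, 0, -1, 0, 0, 2]].
All simple roots have the same length, so the diagram is simply laced. The associated Dynkin diagram is a chain of 5 nodes with a fork of two nodes at one end (D_7), so the type is D_7 (the algebra so(14)).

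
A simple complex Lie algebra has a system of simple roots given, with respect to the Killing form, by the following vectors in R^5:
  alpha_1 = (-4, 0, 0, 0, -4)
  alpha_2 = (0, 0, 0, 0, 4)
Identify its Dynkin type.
B_2 (so(5))

Compute the Cartan integers a_ij = 2(alpha_i, alpha_j)/(alpha_j, alpha_j); the resulting 2x2 Cartan matrix is
[[2, -2], [-1, 2]].
The roots have two lengths (squared-length ratio 2:1); the short ones are alpha_{2}. The associated Dynkin diagram is a chain of 2 nodes with a double edge at one end; the terminal node there is the unique short simple root (B_2), so the type is B_2 (the algebra so(5)).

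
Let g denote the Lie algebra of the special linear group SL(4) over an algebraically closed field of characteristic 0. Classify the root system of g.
A_3

This is sl(4), which has dimension 4^2 - 1 = 15 and rank 4 - 1 = 3 (a Cartan subalgebra is the diagonal traceless matrices). In the classification of classical Lie algebras, the special linear algebra sl(n+1) has type A_n; here n = 3, so the Dynkin diagram is a chain of 3 nodes with single edges (A_3). Hence the type is A_3.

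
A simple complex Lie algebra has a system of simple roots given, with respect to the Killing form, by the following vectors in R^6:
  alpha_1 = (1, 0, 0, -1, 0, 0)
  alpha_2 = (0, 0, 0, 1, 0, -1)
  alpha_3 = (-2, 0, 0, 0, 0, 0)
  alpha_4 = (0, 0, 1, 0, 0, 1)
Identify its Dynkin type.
Compute the Cartan integers a_ij = 2(alpha_i, alpha_j)/(alpha_j, alpha_j); the resulting 4x4 Cartan matrix is
[[2, -1, -1, 0], [-1, 2, 0, -1], [-2, 0, 2, 0], [0, -1, 0, 2]].
The roots have two lengths (squared-length ratio 2:1); the short ones are alpha_{1,2,4}. The associated Dynkin diagram is a chain of 4 nodes with a double edge at one end; the terminal node there is the unique long simple root (C_4), so the type is C_4 (the algebra sp(8)).

type C_4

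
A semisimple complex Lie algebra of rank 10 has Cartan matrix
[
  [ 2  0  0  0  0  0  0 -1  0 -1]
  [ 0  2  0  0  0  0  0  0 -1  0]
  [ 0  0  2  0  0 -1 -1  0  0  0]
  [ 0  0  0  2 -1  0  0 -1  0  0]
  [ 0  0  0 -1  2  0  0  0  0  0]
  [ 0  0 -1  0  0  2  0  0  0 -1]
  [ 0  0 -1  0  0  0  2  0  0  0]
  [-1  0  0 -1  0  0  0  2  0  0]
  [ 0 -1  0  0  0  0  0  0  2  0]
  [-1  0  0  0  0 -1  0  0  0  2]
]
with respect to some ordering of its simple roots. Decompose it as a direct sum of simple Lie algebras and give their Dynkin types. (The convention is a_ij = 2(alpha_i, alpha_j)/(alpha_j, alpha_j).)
The diagram associated to this matrix has two connected components: the simple roots {alpha_2, alpha_9} form a chain of 2 nodes with single edges (A_2), and {alpha_1, alpha_3, alpha_4, alpha_5, alpha_6, alpha_7, alpha_8, alpha_10} form a chain of 8 nodes with single edges (A_8). A semisimple Lie algebra decomposes uniquely as the direct sum of simple ideals, one per connected component of its Dynkin diagram, so g ≅ A_2 ⊕ A_8 (dimension 8 + 80 = 88).

A_2 ⊕ A_8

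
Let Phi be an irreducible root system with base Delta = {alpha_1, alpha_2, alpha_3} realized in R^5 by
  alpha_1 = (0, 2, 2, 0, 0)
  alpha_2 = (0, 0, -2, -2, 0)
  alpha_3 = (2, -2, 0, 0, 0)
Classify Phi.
A_3

Compute the Cartan integers a_ij = 2(alpha_i, alpha_j)/(alpha_j, alpha_j); the resulting 3x3 Cartan matrix is
[[2, -1, -1], [-1, 2, 0], [-1, 0, 2]].
All simple roots have the same length, so the diagram is simply laced. The associated Dynkin diagram is a chain of 3 nodes with single edges (A_3), so the type is A_3 (the algebra sl(4)).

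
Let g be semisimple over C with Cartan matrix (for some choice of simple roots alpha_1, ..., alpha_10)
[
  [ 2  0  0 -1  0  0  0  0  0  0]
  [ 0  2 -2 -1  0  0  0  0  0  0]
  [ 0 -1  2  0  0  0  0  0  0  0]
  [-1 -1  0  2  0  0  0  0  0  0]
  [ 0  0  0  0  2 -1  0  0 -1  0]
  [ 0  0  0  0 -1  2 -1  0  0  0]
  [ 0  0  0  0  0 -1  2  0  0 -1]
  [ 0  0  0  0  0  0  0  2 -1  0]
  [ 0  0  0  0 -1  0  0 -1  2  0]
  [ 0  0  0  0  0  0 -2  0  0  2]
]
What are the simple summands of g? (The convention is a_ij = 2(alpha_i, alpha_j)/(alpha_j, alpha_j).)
The diagram associated to this matrix has two connected components: the simple roots {alpha_1, alpha_2, alpha_3, alpha_4} form a chain of 4 nodes with a double edge at one end; the terminal node there is the unique short simple root (B_4), and {alpha_5, alpha_6, alpha_7, alpha_8, alpha_9, alpha_10} form a chain of 6 nodes with a double edge at one end; the terminal node there is the unique long simple root (C_6). A semisimple Lie algebra decomposes uniquely as the direct sum of simple ideals, one per connected component of its Dynkin diagram, so g ≅ B_4 ⊕ C_6 (dimension 36 + 78 = 114).

B_4 (so(9)) + C_6 (sp(12))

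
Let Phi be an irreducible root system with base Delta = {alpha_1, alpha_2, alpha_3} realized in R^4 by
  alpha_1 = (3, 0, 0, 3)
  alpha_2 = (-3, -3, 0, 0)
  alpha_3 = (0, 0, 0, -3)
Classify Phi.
type B_3

Compute the Cartan integers a_ij = 2(alpha_i, alpha_j)/(alpha_j, alpha_j); the resulting 3x3 Cartan matrix is
[[2, -1, -2], [-1, 2, 0], [-1, 0, 2]].
The roots have two lengths (squared-length ratio 2:1); the short ones are alpha_{3}. The associated Dynkin diagram is a chain of 3 nodes with a double edge at one end; the terminal node there is the unique short simple root (B_3), so the type is B_3 (the algebra so(7)).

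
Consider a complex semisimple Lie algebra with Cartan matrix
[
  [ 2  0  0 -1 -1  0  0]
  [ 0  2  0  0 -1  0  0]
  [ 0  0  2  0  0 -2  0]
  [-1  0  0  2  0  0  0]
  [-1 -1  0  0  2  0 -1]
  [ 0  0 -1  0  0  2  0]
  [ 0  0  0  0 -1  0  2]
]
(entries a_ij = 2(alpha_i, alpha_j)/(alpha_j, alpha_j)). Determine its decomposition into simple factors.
B_2 (so(5)) + D_5 (so(10))

The diagram associated to this matrix has two connected components: the simple roots {alpha_3, alpha_6} form a chain of 2 nodes with a double edge at one end; the terminal node there is the unique short simple root (B_2), and {alpha_1, alpha_2, alpha_4, alpha_5, alpha_7} form a chain of 3 nodes with a fork of two nodes at one end (D_5). A semisimple Lie algebra decomposes uniquely as the direct sum of simple ideals, one per connected component of its Dynkin diagram, so g ≅ B_2 ⊕ D_5 (dimension 10 + 45 = 55).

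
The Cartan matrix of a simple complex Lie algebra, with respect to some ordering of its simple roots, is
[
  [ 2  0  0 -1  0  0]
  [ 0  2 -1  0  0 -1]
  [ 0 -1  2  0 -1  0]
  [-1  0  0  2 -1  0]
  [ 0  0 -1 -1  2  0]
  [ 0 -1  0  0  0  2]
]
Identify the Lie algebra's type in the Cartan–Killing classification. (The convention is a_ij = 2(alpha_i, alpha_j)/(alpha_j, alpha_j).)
The matrix has rank 6 with 2's on the diagonal. Reading the off-diagonal entries as Dynkin edges (a single edge where a_ij = a_ji = -1; a double or triple edge where a_ij * a_ji = 2 or 3), the diagram is a chain of 6 nodes with single edges (A_6). One simple-root ordering that puts it in standard form is (alpha_1, alpha_4, alpha_5, alpha_3, alpha_2, alpha_6). So the algebra is type A_6, i.e. sl(7).

A_6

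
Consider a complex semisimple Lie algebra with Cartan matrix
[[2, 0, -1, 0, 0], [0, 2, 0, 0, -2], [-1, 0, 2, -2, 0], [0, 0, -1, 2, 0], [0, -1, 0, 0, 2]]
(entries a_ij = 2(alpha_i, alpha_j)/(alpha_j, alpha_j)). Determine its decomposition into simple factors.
The diagram associated to this matrix has two connected components: the simple roots {alpha_2, alpha_5} form a chain of 2 nodes with a double edge at one end; the terminal node there is the unique short simple root (B_2), and {alpha_1, alpha_3, alpha_4} form a chain of 3 nodes with a double edge at one end; the terminal node there is the unique short simple root (B_3). A semisimple Lie algebra decomposes uniquely as the direct sum of simple ideals, one per connected component of its Dynkin diagram, so g ≅ B_2 ⊕ B_3 (dimension 10 + 21 = 31).

B2 ⊕ B3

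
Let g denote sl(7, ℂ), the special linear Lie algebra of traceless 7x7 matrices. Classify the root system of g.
This is sl(7), which has dimension 7^2 - 1 = 48 and rank 7 - 1 = 6 (a Cartan subalgebra is the diagonal traceless matrices). In the classification of classical Lie algebras, the special linear algebra sl(n+1) has type A_n; here n = 6, so the Dynkin diagram is a chain of 6 nodes with single edges (A_6). Hence the type is A_6.

A6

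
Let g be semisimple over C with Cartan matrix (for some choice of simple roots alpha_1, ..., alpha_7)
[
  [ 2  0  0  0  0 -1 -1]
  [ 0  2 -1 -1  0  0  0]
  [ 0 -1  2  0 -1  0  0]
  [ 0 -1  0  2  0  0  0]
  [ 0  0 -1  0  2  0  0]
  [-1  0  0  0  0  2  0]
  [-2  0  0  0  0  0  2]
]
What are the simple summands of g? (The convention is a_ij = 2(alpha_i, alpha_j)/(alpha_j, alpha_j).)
A_4 + C_3

The diagram associated to this matrix has two connected components: the simple roots {alpha_2, alpha_3, alpha_4, alpha_5} form a chain of 4 nodes with single edges (A_4), and {alpha_1, alpha_6, alpha_7} form a chain of 3 nodes with a double edge at one end; the terminal node there is the unique long simple root (C_3). A semisimple Lie algebra decomposes uniquely as the direct sum of simple ideals, one per connected component of its Dynkin diagram, so g ≅ A_4 ⊕ C_3 (dimension 24 + 21 = 45).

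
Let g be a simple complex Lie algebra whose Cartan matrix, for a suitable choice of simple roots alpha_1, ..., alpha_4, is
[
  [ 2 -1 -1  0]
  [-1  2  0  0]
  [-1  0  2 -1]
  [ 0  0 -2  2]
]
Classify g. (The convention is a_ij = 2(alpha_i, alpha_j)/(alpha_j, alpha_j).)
The matrix has rank 4 with 2's on the diagonal. Reading the off-diagonal entries as Dynkin edges (a single edge where a_ij = a_ji = -1; a double or triple edge where a_ij * a_ji = 2 or 3), the diagram is a chain of 4 nodes with a double edge at one end; the terminal node there is the unique long simple root (C_4). One simple-root ordering that puts it in standard form is (alpha_2, alpha_1, alpha_3, alpha_4). So the algebra is type C_4, i.e. sp(8).

C4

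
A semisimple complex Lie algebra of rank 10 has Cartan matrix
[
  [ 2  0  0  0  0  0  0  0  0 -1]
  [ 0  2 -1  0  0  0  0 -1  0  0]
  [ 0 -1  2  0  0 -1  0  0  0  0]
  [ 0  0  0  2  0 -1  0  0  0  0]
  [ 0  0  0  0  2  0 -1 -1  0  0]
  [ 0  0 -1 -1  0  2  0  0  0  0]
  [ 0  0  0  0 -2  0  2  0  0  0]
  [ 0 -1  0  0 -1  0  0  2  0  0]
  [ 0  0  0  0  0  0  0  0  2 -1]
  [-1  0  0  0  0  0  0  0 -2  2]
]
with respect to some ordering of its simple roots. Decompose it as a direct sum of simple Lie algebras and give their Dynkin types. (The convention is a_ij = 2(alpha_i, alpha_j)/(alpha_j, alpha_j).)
B3 + C7

The diagram associated to this matrix has two connected components: the simple roots {alpha_1, alpha_9, alpha_10} form a chain of 3 nodes with a double edge at one end; the terminal node there is the unique short simple root (B_3), and {alpha_2, alpha_3, alpha_4, alpha_5, alpha_6, alpha_7, alpha_8} form a chain of 7 nodes with a double edge at one end; the terminal node there is the unique long simple root (C_7). A semisimple Lie algebra decomposes uniquely as the direct sum of simple ideals, one per connected component of its Dynkin diagram, so g ≅ B_3 ⊕ C_7 (dimension 21 + 105 = 126).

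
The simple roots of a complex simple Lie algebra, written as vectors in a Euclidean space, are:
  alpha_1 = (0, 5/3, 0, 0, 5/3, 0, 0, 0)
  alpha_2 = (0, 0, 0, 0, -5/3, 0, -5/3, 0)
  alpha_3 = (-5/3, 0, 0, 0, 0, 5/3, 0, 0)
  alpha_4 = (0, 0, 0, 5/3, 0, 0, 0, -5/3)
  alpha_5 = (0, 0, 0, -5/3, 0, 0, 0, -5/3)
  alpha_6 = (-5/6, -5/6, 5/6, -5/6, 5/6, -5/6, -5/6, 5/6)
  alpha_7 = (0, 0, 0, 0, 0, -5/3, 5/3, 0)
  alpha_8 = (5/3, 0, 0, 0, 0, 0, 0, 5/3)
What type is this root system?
Compute the Cartan integers a_ij = 2(alpha_i, alpha_j)/(alpha_j, alpha_j); the resulting 8x8 Cartan matrix is
[[2, -1, 0, 0, 0, 0, 0, 0], [-1, 2, 0, 0, 0, 0, -1, 0], [0, 0, 2, 0, 0, 0, -1, -1], [0, 0, 0, 2, 0, -1, 0, -1], [0, 0, 0, 0, 2, 0, 0, -1], [0, 0, 0, -1, 0, 2, 0, 0], [0, -1, -1, 0, 0, 0, 2, 0], [0, 0, -1, -1, -1, 0, 0, 2]].
All simple roots have the same length, so the diagram is simply laced. The associated Dynkin diagram is a chain of 7 nodes with one extra node attached to the third node from one end (E_8), so the type is E_8.

E_8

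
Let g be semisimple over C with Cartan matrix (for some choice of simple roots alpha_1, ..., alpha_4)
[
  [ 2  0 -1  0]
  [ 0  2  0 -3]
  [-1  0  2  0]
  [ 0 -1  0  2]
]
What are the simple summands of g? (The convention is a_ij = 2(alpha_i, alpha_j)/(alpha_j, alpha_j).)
A2 + G2

The diagram associated to this matrix has two connected components: the simple roots {alpha_1, alpha_3} form a chain of 2 nodes with single edges (A_2), and {alpha_2, alpha_4} form two nodes joined by a triple edge (G_2). A semisimple Lie algebra decomposes uniquely as the direct sum of simple ideals, one per connected component of its Dynkin diagram, so g ≅ A_2 ⊕ G_2 (dimension 8 + 14 = 22).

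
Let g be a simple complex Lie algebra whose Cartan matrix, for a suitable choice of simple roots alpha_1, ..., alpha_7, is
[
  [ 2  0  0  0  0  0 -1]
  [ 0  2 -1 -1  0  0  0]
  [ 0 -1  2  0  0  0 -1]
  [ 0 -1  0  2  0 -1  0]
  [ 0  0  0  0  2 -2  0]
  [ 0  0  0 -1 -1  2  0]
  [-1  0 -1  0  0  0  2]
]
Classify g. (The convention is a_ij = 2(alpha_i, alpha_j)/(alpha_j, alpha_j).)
The matrix has rank 7 with 2's on the diagonal. Reading the off-diagonal entries as Dynkin edges (a single edge where a_ij = a_ji = -1; a double or triple edge where a_ij * a_ji = 2 or 3), the diagram is a chain of 7 nodes with a double edge at one end; the terminal node there is the unique long simple root (C_7). One simple-root ordering that puts it in standard form is (alpha_1, alpha_7, alpha_3, alpha_2, alpha_4, alpha_6, alpha_5). So the algebra is type C_7, i.e. sp(14).

type C_7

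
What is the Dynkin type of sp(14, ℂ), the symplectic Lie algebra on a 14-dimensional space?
C_7

This is sp(14), which has dimension 14(14+1)/2 = 105 and rank 14/2 = 7. In the classification of classical Lie algebras, the symplectic algebra sp(2n) has type C_n; here n = 7, so the Dynkin diagram is a chain of 7 nodes with a double edge at one end; the terminal node there is the unique long simple root (C_7). Hence the type is C_7.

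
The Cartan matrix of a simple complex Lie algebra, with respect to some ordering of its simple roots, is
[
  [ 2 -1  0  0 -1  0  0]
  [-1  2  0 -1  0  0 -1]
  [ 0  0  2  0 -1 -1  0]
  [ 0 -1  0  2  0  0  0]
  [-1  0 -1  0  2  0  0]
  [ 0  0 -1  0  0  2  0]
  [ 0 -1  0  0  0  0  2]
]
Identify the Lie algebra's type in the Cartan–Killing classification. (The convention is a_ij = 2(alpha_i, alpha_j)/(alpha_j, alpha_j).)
The matrix has rank 7 with 2's on the diagonal. Reading the off-diagonal entries as Dynkin edges (a single edge where a_ij = a_ji = -1; a double or triple edge where a_ij * a_ji = 2 or 3), the diagram is a chain of 5 nodes with a fork of two nodes at one end (D_7). One simple-root ordering that puts it in standard form is (alpha_6, alpha_3, alpha_5, alpha_1, alpha_2, alpha_4, alpha_7). So the algebra is type D_7, i.e. so(14).

D7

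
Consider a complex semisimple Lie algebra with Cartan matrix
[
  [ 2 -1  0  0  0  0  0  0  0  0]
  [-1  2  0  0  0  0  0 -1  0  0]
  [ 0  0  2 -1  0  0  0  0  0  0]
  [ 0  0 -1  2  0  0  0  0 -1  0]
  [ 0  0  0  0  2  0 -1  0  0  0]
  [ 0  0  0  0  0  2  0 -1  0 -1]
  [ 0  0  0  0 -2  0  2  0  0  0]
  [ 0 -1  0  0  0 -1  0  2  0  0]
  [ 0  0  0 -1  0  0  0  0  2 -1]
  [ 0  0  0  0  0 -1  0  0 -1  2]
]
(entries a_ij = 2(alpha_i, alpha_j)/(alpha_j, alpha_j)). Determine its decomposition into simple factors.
The diagram associated to this matrix has two connected components: the simple roots {alpha_1, alpha_2, alpha_3, alpha_4, alpha_6, alpha_8, alpha_9, alpha_10} form a chain of 8 nodes with single edges (A_8), and {alpha_5, alpha_7} form a chain of 2 nodes with a double edge at one end; the terminal node there is the unique short simple root (B_2). A semisimple Lie algebra decomposes uniquely as the direct sum of simple ideals, one per connected component of its Dynkin diagram, so g ≅ A_8 ⊕ B_2 (dimension 80 + 10 = 90).

A8 ⊕ B2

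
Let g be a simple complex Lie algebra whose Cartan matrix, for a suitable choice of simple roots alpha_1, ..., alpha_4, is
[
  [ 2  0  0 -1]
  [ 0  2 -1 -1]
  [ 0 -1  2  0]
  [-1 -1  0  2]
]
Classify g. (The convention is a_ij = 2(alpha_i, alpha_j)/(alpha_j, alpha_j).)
A_4 (sl(5))

The matrix has rank 4 with 2's on the diagonal. Reading the off-diagonal entries as Dynkin edges (a single edge where a_ij = a_ji = -1; a double or triple edge where a_ij * a_ji = 2 or 3), the diagram is a chain of 4 nodes with single edges (A_4). One simple-root ordering that puts it in standard form is (alpha_1, alpha_4, alpha_2, alpha_3). So the algebra is type A_4, i.e. sl(5).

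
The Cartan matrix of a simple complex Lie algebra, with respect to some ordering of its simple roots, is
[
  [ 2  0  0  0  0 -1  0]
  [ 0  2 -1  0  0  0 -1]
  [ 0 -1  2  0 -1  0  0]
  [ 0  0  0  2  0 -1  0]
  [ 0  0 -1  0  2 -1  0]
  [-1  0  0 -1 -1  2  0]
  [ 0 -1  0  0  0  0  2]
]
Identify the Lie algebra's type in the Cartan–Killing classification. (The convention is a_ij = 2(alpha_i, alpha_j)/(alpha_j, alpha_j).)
The matrix has rank 7 with 2's on the diagonal. Reading the off-diagonal entries as Dynkin edges (a single edge where a_ij = a_ji = -1; a double or triple edge where a_ij * a_ji = 2 or 3), the diagram is a chain of 5 nodes with a fork of two nodes at one end (D_7). One simple-root ordering that puts it in standard form is (alpha_7, alpha_2, alpha_3, alpha_5, alpha_6, alpha_1, alpha_4). So the algebra is type D_7, i.e. so(14).

D_7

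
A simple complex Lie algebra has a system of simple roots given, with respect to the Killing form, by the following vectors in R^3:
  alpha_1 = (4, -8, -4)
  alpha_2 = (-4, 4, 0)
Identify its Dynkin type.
G_2

Compute the Cartan integers a_ij = 2(alpha_i, alpha_j)/(alpha_j, alpha_j); the resulting 2x2 Cartan matrix is
[[2, -3], [-1, 2]].
The roots have two lengths (squared-length ratio 3:1); the short ones are alpha_{2}. The associated Dynkin diagram is two nodes joined by a triple edge (G_2), so the type is G_2.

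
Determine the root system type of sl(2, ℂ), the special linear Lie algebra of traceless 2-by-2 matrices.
type A_1

This is sl(2), which has dimension 2^2 - 1 = 3 and rank 2 - 1 = 1 (a Cartan subalgebra is the diagonal traceless matrices). In the classification of classical Lie algebras, the special linear algebra sl(n+1) has type A_n; here n = 1, so the Dynkin diagram is a chain of 1 nodes with single edges (A_1). Hence the type is A_1.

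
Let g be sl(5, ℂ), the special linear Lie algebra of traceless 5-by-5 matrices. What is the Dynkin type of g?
A_4

This is sl(5), which has dimension 5^2 - 1 = 24 and rank 5 - 1 = 4 (a Cartan subalgebra is the diagonal traceless matrices). In the classification of classical Lie algebras, the special linear algebra sl(n+1) has type A_n; here n = 4, so the Dynkin diagram is a chain of 4 nodes with single edges (A_4). Hence the type is A_4.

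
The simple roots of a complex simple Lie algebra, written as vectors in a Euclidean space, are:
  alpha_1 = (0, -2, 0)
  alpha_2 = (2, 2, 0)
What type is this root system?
type B_2

Compute the Cartan integers a_ij = 2(alpha_i, alpha_j)/(alpha_j, alpha_j); the resulting 2x2 Cartan matrix is
[[2, -1], [-2, 2]].
The roots have two lengths (squared-length ratio 2:1); the short ones are alpha_{1}. The associated Dynkin diagram is a chain of 2 nodes with a double edge at one end; the terminal node there is the unique short simple root (B_2), so the type is B_2 (the algebra so(5)).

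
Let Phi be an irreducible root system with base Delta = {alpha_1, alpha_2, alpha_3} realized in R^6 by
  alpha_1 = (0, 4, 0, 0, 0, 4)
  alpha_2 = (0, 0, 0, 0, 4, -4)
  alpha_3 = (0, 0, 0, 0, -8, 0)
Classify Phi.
type C_3

Compute the Cartan integers a_ij = 2(alpha_i, alpha_j)/(alpha_j, alpha_j); the resulting 3x3 Cartan matrix is
[[2, -1, 0], [-1, 2, -1], [0, -2, 2]].
The roots have two lengths (squared-length ratio 2:1); the short ones are alpha_{1,2}. The associated Dynkin diagram is a chain of 3 nodes with a double edge at one end; the terminal node there is the unique long simple root (C_3), so the type is C_3 (the algebra sp(6)).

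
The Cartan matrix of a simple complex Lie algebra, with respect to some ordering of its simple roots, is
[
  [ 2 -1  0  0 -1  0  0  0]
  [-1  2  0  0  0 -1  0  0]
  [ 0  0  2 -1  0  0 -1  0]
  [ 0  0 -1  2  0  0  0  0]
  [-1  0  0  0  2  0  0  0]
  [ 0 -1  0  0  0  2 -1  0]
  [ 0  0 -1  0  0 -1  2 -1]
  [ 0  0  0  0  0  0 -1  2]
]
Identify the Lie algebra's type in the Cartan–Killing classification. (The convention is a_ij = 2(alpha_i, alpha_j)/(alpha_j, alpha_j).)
The matrix has rank 8 with 2's on the diagonal. Reading the off-diagonal entries as Dynkin edges (a single edge where a_ij = a_ji = -1; a double or triple edge where a_ij * a_ji = 2 or 3), the diagram is a chain of 7 nodes with one extra node attached to the third node from one end (E_8). One simple-root ordering that puts it in standard form is (alpha_4, alpha_8, alpha_3, alpha_7, alpha_6, alpha_2, alpha_1, alpha_5). So the algebra is type E_8.

E_8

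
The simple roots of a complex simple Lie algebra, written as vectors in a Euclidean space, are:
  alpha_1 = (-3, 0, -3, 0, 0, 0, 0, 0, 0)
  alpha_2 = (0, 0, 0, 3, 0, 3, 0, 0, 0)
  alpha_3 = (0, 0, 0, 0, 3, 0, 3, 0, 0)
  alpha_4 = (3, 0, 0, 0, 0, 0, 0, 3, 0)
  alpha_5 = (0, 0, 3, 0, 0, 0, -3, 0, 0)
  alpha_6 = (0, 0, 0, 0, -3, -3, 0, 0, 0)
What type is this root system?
Compute the Cartan integers a_ij = 2(alpha_i, alpha_j)/(alpha_j, alpha_j); the resulting 6x6 Cartan matrix is
[[2, 0, 0, -1, -1, 0], [0, 2, 0, 0, 0, -1], [0, 0, 2, 0, -1, -1], [-1, 0, 0, 2, 0, 0], [-1, 0, -1, 0, 2, 0], [0, -1, -1, 0, 0, 2]].
All simple roots have the same length, so the diagram is simply laced. The associated Dynkin diagram is a chain of 6 nodes with single edges (A_6), so the type is A_6 (the algebra sl(7)).

A6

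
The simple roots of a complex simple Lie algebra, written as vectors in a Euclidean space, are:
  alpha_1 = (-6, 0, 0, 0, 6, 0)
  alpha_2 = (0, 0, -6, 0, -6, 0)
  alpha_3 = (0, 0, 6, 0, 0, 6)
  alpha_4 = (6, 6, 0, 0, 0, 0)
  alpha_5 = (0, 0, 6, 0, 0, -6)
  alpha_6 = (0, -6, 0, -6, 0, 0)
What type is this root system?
Compute the Cartan integers a_ij = 2(alpha_i, alpha_j)/(alpha_j, alpha_j); the resulting 6x6 Cartan matrix is
[[2, -1, 0, -1, 0, 0], [-1, 2, -1, 0, -1, 0], [0, -1, 2, 0, 0, 0], [-1, 0, 0, 2, 0, -1], [0, -1, 0, 0, 2, 0], [0, 0, 0, -1, 0, 2]].
All simple roots have the same length, so the diagram is simply laced. The associated Dynkin diagram is a chain of 4 nodes with a fork of two nodes at one end (D_6), so the type is D_6 (the algebra so(12)).

D_6 (so(12))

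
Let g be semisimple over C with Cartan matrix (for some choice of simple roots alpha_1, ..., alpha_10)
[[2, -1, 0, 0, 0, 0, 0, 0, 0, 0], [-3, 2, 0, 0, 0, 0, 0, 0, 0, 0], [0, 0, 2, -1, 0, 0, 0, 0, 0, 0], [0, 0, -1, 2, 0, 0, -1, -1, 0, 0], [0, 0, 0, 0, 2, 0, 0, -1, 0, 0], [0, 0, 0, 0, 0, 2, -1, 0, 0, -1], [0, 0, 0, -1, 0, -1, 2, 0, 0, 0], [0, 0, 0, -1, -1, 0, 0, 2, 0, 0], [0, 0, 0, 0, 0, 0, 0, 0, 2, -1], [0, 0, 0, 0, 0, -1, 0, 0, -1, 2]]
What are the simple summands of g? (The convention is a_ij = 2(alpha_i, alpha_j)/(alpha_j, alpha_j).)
type E_8 + type G_2

The diagram associated to this matrix has two connected components: the simple roots {alpha_3, alpha_4, alpha_5, alpha_6, alpha_7, alpha_8, alpha_9, alpha_10} form a chain of 7 nodes with one extra node attached to the third node from one end (E_8), and {alpha_1, alpha_2} form two nodes joined by a triple edge (G_2). A semisimple Lie algebra decomposes uniquely as the direct sum of simple ideals, one per connected component of its Dynkin diagram, so g ≅ E_8 ⊕ G_2 (dimension 248 + 14 = 262).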